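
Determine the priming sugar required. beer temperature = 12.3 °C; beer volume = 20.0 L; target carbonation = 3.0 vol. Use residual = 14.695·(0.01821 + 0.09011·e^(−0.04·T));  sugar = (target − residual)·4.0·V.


residual = 14.695·(0.01821 + 0.09011·e^(−0.04·12.3)) = 1.0772
sugar = (3.0 − 1.0772)·4.0·20.0

153.8244 g


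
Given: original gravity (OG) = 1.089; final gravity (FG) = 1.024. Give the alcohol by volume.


ABV = (OG − FG) · 131.25
ABV = (1.089 − 1.024) · 131.25

8.5312 % ABV


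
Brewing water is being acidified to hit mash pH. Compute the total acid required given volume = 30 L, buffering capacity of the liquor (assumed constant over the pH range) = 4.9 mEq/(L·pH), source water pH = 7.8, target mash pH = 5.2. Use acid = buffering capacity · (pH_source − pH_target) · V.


acid = 4.9 · (7.8 − 5.2) · 30

382.2000 mEq


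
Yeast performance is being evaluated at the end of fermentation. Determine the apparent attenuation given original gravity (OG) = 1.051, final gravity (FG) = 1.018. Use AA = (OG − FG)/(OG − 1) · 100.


AA = (1.051 − 1.018)/(1.051 − 1) · 100

64.7059 %


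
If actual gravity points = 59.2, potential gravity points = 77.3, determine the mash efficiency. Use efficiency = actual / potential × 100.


efficiency = 59.2 / 77.3 × 100

76.5847 %


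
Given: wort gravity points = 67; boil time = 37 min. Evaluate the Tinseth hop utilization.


U = 1.65·0.000125^(GP/1000) · (1 − e^(−0.04·t))/4.15
bigness = 1.65·0.000125^(67/1000) = 0.9036
boil_factor = (1 − e^(−0.04·37))/4.15 = 0.1861
U = 0.9036 · 0.1861

0.1682


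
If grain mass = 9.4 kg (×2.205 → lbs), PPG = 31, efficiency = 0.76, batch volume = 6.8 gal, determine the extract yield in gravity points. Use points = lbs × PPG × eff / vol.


lbs = 9.4 × 2.205 = 20.7270
points = 20.7270 × 31 × 0.76 / 6.8

71.8130 points


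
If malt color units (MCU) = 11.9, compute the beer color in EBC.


SRM = 1.4922·MCU^0.6859;  EBC = SRM·1.97
SRM = 1.4922·11.9^0.6859 = 8.1573
EBC = 8.1573·1.97

16.0698 EBC


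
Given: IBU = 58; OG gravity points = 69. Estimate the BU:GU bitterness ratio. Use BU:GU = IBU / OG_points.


BU:GU = 58 / 69

0.8406


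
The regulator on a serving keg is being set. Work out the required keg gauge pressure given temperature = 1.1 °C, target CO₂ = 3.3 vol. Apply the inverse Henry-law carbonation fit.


psi = vols/(0.01821 + 0.09011·e^(−0.04·T)) − 14.695
psi = 3.3/(0.01821 + 0.09011·e^(−0.04·1.1)) − 14.695

16.9018 psi


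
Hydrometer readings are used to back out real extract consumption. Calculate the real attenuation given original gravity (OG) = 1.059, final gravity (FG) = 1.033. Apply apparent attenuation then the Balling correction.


AA = (OG−FG)/(OG−1)·100;  RA = AA·0.8192
AA = (1.059 − 1.033)/(1.059 − 1)·100 = 44.0678
RA = 44.0678·0.8192

36.1003 %


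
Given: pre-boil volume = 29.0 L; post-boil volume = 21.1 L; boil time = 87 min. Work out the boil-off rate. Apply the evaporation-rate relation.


rate = (V_pre − V_post) / (t_min/60)
rate = (29.0 − 21.1) / (87/60)

5.4483 L/hr


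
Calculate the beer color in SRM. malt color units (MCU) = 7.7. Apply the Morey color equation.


SRM = 1.4922 · MCU^0.6859
SRM = 1.4922 · 7.7^0.6859

6.0516 SRM


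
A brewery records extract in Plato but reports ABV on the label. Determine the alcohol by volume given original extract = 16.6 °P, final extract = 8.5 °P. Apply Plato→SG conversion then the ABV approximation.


SG = 259/(259 − P);  ABV = (OG − FG)·131.25
OG = 259/(259 − 16.6) = 1.0685
FG = 259/(259 − 8.5) = 1.0339
ABV = (1.0685 − 1.0339)·131.25

4.5346 % ABV


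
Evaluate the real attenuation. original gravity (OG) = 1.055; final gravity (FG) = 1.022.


AA = (OG−FG)/(OG−1)·100;  RA = AA·0.8192
AA = (1.055 − 1.022)/(1.055 − 1)·100 = 60.0000
RA = 60.0000·0.8192

49.1520 %


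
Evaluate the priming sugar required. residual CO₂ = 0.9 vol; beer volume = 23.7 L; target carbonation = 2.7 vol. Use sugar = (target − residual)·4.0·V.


sugar = (2.7 − 0.9)·4.0·23.7

170.6400 g


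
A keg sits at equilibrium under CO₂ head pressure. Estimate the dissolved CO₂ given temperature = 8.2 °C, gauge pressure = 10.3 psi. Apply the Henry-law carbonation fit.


vols = (P + 14.695)·(0.01821 + 0.09011·e^(−0.04·T))
vols = (10.3 + 14.695)·(0.01821 + 0.09011·e^(−0.04·8.2))

2.0776 volumes


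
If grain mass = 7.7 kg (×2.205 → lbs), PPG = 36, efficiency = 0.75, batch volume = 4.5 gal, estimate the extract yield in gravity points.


points = lbs × PPG × eff / vol
lbs = 7.7 × 2.205 = 16.9785
points = 16.9785 × 36 × 0.75 / 4.5

101.8710 points


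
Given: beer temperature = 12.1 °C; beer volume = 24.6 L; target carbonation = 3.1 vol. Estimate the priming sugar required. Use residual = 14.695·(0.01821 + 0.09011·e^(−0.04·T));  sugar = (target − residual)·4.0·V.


residual = 14.695·(0.01821 + 0.09011·e^(−0.04·12.1)) = 1.0837
sugar = (3.1 − 1.0837)·4.0·24.6

198.4042 g


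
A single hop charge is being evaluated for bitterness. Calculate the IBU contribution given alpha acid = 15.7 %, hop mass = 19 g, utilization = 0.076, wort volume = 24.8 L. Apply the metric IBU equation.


IBU = (α/100)·mass·U·1000 / V
IBU = (15.7/100)·19·0.076·1000 / 24.8

9.1415 IBU


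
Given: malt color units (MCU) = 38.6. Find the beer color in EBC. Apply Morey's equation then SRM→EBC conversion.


SRM = 1.4922·MCU^0.6859;  EBC = SRM·1.97
SRM = 1.4922·38.6^0.6859 = 18.2838
EBC = 18.2838·1.97

36.0192 EBC


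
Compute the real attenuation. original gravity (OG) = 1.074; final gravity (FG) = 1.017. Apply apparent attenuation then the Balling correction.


AA = (OG−FG)/(OG−1)·100;  RA = AA·0.8192
AA = (1.074 − 1.017)/(1.074 − 1)·100 = 77.0270
RA = 77.0270·0.8192

63.1005 %


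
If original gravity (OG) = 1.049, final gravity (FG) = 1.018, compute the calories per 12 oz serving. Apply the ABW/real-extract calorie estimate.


ABW = (OG−FG)·131.25·0.79/FG;  °P = 259 − 259/SG (for OG→OE and FG→AE);  RE = 0.1808·OE + 0.8192·AE;  Cal = (6.9·ABW + 4·(RE−0.1))·FG·3.55
ABW = (1.049 − 1.018)·131.25·0.79/1.018 = 3.1575
OE = 259 − 259/1.049 = 12.0982 °P
AE = 259 − 259/1.018 = 4.5796 °P
RE = 0.1808·12.0982 + 0.8192·4.5796 = 5.9389 °P
Cal = (6.9·3.1575 + 4·(5.9389−0.1))·1.018·3.55

163.1399 kcal


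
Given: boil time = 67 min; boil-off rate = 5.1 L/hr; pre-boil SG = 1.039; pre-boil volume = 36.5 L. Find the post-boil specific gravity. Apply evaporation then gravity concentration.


V_post = V_pre − rate·(t/60);  SG_post = 1 + (SG_pre−1)·V_pre/V_post
V_post = 36.5 − 5.1·(67/60) = 30.8050
SG_post = 1 + (1.039 − 1)·36.5/30.8050

1.0462


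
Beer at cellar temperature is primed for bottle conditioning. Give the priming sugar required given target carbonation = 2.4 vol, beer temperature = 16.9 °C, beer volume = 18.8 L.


residual = 14.695·(0.01821 + 0.09011·e^(−0.04·T));  sugar = (target − residual)·4.0·V
residual = 14.695·(0.01821 + 0.09011·e^(−0.04·16.9)) = 0.9411
sugar = (2.4 − 0.9411)·4.0·18.8

109.7070 g


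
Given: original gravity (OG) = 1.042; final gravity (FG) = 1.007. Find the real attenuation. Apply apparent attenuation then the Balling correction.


AA = (OG−FG)/(OG−1)·100;  RA = AA·0.8192
AA = (1.042 − 1.007)/(1.042 − 1)·100 = 83.3333
RA = 83.3333·0.8192

68.2667 %


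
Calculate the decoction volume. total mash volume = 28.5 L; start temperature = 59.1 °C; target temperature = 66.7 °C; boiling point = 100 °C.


V_dec = V_total·(T_target − T_start)/(T_boil − T_start)
V_dec = 28.5·(66.7 − 59.1)/(100 − 59.1)

5.2958 L


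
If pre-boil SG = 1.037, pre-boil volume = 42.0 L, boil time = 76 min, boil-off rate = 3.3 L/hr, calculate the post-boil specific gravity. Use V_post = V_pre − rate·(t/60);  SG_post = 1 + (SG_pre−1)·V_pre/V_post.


V_post = 42.0 − 3.3·(76/60) = 37.8200
SG_post = 1 + (1.037 − 1)·42.0/37.8200

1.0411


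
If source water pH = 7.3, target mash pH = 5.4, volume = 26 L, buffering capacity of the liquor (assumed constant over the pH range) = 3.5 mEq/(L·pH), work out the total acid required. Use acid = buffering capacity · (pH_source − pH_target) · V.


acid = 3.5 · (7.3 − 5.4) · 26

172.9000 mEq


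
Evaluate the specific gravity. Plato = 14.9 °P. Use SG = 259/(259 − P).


SG = 259/(259 − 14.9)

1.0610


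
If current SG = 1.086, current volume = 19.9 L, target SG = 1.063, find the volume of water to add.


V_water = V·((SG_curr − 1)/(SG_target − 1) − 1)
V_water = 19.9·((1.086 − 1)/(1.063 − 1) − 1)

7.2651 L


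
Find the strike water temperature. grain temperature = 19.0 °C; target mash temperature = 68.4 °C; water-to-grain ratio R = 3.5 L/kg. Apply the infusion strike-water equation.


T_strike = (0.41/R)·(T_mash − T_grain) + T_mash
T_strike = (0.41/3.5)·(68.4 − 19.0) + 68.4

74.1869 °C


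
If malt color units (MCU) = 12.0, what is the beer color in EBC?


SRM = 1.4922·MCU^0.6859;  EBC = SRM·1.97
SRM = 1.4922·12.0^0.6859 = 8.2042
EBC = 8.2042·1.97

16.1623 EBC


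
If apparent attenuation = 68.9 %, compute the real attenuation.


RA = AA · 0.8192
RA = 68.9 · 0.8192

56.4429 %


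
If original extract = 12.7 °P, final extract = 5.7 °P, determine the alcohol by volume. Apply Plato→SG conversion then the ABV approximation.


SG = 259/(259 − P);  ABV = (OG − FG)·131.25
OG = 259/(259 − 12.7) = 1.0516
FG = 259/(259 − 5.7) = 1.0225
ABV = (1.0516 − 1.0225)·131.25

3.8141 % ABV


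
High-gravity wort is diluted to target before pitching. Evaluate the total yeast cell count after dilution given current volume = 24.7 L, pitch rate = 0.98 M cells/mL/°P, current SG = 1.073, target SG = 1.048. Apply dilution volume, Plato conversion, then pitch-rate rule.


V_w = V·((SG_c−1)/(SG_t−1)−1);  °P = 259 − 259/SG_t;  cells = rate·(V+V_w)·°P
V_w = 24.7·((1.073−1)/(1.048−1)−1) = 12.8646
V_final = 24.7 + 12.8646 = 37.5646
°P = 259 − 259/1.048 = 11.8626
cells = 0.98·37.5646·11.8626

436.7012 billion cells


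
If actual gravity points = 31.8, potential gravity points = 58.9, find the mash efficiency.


efficiency = actual / potential × 100
efficiency = 31.8 / 58.9 × 100

53.9898 %


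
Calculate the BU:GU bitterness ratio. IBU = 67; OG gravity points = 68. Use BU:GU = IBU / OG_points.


BU:GU = 67 / 68

0.9853


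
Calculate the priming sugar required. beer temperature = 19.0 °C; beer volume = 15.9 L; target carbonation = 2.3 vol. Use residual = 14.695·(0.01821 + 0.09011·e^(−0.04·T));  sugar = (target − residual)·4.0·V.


residual = 14.695·(0.01821 + 0.09011·e^(−0.04·19.0)) = 0.8869
sugar = (2.3 − 0.8869)·4.0·15.9

89.8754 g


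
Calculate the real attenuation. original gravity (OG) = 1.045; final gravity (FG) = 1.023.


AA = (OG−FG)/(OG−1)·100;  RA = AA·0.8192
AA = (1.045 − 1.023)/(1.045 − 1)·100 = 48.8889
RA = 48.8889·0.8192

40.0498 %


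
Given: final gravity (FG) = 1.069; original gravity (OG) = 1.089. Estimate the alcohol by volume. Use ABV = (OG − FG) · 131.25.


ABV = (1.089 − 1.069) · 131.25

2.6250 % ABV


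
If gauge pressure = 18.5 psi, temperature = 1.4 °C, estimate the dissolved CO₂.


vols = (P + 14.695)·(0.01821 + 0.09011·e^(−0.04·T))
vols = (18.5 + 14.695)·(0.01821 + 0.09011·e^(−0.04·1.4))

3.4328 volumes


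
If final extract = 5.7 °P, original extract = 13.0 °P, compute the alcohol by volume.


SG = 259/(259 − P);  ABV = (OG − FG)·131.25
OG = 259/(259 − 13.0) = 1.0528
FG = 259/(259 − 5.7) = 1.0225
ABV = (1.0528 − 1.0225)·131.25

3.9825 % ABV


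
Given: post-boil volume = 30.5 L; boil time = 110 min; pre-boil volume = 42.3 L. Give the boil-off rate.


rate = (V_pre − V_post) / (t_min/60)
rate = (42.3 − 30.5) / (110/60)

6.4364 L/hr


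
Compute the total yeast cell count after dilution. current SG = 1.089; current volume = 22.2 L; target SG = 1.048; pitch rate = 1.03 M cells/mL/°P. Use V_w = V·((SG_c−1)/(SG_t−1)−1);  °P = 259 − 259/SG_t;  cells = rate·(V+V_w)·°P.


V_w = 22.2·((1.089−1)/(1.048−1)−1) = 18.9625
V_final = 22.2 + 18.9625 = 41.1625
°P = 259 − 259/1.048 = 11.8626
cells = 1.03·41.1625·11.8626

502.9429 billion cells


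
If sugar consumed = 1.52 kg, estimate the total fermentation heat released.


Q = m_sugar · 590 kJ/kg
Q = 1.52 · 590

896.8000 kJ


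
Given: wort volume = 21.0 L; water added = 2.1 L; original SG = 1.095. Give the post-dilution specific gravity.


SG_new = 1 + (SG_old − 1)·V_old/(V_old + V_water)
pts = (1.095 − 1)·1000·21.0/(21.0 + 2.1) = 86.3636
SG_new = 1 + 86.3636/1000

1.0864


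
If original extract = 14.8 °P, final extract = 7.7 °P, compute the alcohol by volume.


SG = 259/(259 − P);  ABV = (OG − FG)·131.25
OG = 259/(259 − 14.8) = 1.0606
FG = 259/(259 − 7.7) = 1.0306
ABV = (1.0606 − 1.0306)·131.25

3.9330 % ABV


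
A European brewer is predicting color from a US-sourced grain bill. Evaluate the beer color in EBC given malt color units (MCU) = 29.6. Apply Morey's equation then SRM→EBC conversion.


SRM = 1.4922·MCU^0.6859;  EBC = SRM·1.97
SRM = 1.4922·29.6^0.6859 = 15.2400
EBC = 15.2400·1.97

30.0229 EBC


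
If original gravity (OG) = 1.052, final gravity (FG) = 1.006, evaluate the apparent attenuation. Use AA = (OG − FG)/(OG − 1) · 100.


AA = (1.052 − 1.006)/(1.052 − 1) · 100

88.4615 %


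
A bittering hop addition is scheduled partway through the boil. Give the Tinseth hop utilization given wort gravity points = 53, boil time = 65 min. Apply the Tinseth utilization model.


U = 1.65·0.000125^(GP/1000) · (1 − e^(−0.04·t))/4.15
bigness = 1.65·0.000125^(53/1000) = 1.0248
boil_factor = (1 − e^(−0.04·65))/4.15 = 0.2231
U = 1.0248 · 0.2231

0.2286


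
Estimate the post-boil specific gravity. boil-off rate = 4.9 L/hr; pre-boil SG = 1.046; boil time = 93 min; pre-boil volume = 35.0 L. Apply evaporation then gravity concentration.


V_post = V_pre − rate·(t/60);  SG_post = 1 + (SG_pre−1)·V_pre/V_post
V_post = 35.0 − 4.9·(93/60) = 27.4050
SG_post = 1 + (1.046 − 1)·35.0/27.4050

1.0587


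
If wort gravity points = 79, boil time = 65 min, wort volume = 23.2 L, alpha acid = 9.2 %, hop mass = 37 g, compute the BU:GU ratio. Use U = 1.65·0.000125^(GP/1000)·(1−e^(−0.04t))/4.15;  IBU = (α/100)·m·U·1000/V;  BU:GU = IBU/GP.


U = 1.65·0.000125^(79/1000)·(1−e^(−0.04·65))/4.15 = 0.1810
IBU = (9.2/100)·37·0.1810·1000/23.2 = 26.5507
BU:GU = 26.5507/79

0.3361


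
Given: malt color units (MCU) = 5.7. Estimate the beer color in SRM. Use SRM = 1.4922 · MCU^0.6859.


SRM = 1.4922 · 5.7^0.6859

4.9236 SRM


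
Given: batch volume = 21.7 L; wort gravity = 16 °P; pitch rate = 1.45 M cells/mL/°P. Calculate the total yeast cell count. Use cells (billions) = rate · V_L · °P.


cells = 1.45 · 21.7 · 16

503.4400 billion cells


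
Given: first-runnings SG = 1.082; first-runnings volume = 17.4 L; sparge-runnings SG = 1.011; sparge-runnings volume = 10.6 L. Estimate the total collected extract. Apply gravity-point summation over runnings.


total = Σ (SG_i − 1)·1000·V_i
first = (1.082 − 1)·1000·17.4 = 1426.8000
sparge = (1.011 − 1)·1000·10.6 = 116.6000
total = 1426.8000 + 116.6000

1543.4000 gravity·L


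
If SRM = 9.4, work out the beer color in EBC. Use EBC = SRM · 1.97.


EBC = 9.4 · 1.97

18.5180 EBC


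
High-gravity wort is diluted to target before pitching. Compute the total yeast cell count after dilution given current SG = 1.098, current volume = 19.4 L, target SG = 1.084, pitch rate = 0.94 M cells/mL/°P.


V_w = V·((SG_c−1)/(SG_t−1)−1);  °P = 259 − 259/SG_t;  cells = rate·(V+V_w)·°P
V_w = 19.4·((1.098−1)/(1.084−1)−1) = 3.2333
V_final = 19.4 + 3.2333 = 22.6333
°P = 259 − 259/1.084 = 20.0701
cells = 0.94·22.6333·20.0701

426.9983 billion cells


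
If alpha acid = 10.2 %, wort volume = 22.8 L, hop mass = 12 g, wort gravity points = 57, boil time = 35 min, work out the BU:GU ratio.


U = 1.65·0.000125^(GP/1000)·(1−e^(−0.04t))/4.15;  IBU = (α/100)·m·U·1000/V;  BU:GU = IBU/GP
U = 1.65·0.000125^(57/1000)·(1−e^(−0.04·35))/4.15 = 0.1795
IBU = (10.2/100)·12·0.1795·1000/22.8 = 9.6346
BU:GU = 9.6346/57

0.1690


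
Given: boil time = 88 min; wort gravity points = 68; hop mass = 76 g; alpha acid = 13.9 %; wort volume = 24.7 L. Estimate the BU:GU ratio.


U = 1.65·0.000125^(GP/1000)·(1−e^(−0.04t))/4.15;  IBU = (α/100)·m·U·1000/V;  BU:GU = IBU/GP
U = 1.65·0.000125^(68/1000)·(1−e^(−0.04·88))/4.15 = 0.2094
IBU = (13.9/100)·76·0.2094·1000/24.7 = 89.5588
BU:GU = 89.5588/68

1.3170


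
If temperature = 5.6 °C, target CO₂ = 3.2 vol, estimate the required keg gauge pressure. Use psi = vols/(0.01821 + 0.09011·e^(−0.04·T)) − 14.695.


psi = 3.2/(0.01821 + 0.09011·e^(−0.04·5.6)) − 14.695

20.7675 psi


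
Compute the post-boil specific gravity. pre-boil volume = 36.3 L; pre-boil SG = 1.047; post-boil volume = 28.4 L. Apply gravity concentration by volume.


SG_post = 1 + (SG_pre − 1)·V_pre/V_post
pts_pre = (1.047 − 1)·1000 = 47.0000
pts_post = 47.0000·36.3/28.4 = 60.0739
SG_post = 1 + 60.0739/1000

1.0601


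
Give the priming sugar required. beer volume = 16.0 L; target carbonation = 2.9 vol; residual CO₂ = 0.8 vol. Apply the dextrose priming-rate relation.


sugar = (target − residual)·4.0·V
sugar = (2.9 − 0.8)·4.0·16.0

134.4000 g


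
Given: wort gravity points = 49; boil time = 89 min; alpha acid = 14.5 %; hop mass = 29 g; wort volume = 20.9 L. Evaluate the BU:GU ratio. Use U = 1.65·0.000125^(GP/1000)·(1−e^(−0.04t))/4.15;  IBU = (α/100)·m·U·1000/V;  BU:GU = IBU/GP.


U = 1.65·0.000125^(49/1000)·(1−e^(−0.04·89))/4.15 = 0.2487
IBU = (14.5/100)·29·0.2487·1000/20.9 = 50.0350
BU:GU = 50.0350/49

1.0211


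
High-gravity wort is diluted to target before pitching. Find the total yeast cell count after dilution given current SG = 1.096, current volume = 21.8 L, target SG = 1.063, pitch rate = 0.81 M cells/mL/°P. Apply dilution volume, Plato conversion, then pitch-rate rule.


V_w = V·((SG_c−1)/(SG_t−1)−1);  °P = 259 − 259/SG_t;  cells = rate·(V+V_w)·°P
V_w = 21.8·((1.096−1)/(1.063−1)−1) = 11.4190
V_final = 21.8 + 11.4190 = 33.2190
°P = 259 − 259/1.063 = 15.3500
cells = 0.81·33.2190·15.3500

413.0278 billion cells


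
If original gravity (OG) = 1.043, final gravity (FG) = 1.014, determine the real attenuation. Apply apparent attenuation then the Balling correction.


AA = (OG−FG)/(OG−1)·100;  RA = AA·0.8192
AA = (1.043 − 1.014)/(1.043 − 1)·100 = 67.4419
RA = 67.4419·0.8192

55.2484 %


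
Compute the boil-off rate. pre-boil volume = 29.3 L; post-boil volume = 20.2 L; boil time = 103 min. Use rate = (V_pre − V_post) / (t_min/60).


rate = (29.3 − 20.2) / (103/60)

5.3010 L/hr


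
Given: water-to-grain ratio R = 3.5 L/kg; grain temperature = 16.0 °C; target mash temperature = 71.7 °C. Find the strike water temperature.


T_strike = (0.41/R)·(T_mash − T_grain) + T_mash
T_strike = (0.41/3.5)·(71.7 − 16.0) + 71.7

78.2249 °C


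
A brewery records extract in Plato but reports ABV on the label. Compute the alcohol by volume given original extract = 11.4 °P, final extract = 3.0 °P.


SG = 259/(259 − P);  ABV = (OG − FG)·131.25
OG = 259/(259 − 11.4) = 1.0460
FG = 259/(259 − 3.0) = 1.0117
ABV = (1.0460 − 1.0117)·131.25

4.5049 % ABV


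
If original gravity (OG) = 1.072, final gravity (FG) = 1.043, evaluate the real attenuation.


AA = (OG−FG)/(OG−1)·100;  RA = AA·0.8192
AA = (1.072 − 1.043)/(1.072 − 1)·100 = 40.2778
RA = 40.2778·0.8192

32.9956 %


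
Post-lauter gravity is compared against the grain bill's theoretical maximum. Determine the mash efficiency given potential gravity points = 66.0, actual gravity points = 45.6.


efficiency = actual / potential × 100
efficiency = 45.6 / 66.0 × 100

69.0909 %


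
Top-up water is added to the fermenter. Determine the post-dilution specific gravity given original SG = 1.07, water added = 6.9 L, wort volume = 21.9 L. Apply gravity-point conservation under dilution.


SG_new = 1 + (SG_old − 1)·V_old/(V_old + V_water)
pts = (1.07 − 1)·1000·21.9/(21.9 + 6.9) = 53.2292
SG_new = 1 + 53.2292/1000

1.0532


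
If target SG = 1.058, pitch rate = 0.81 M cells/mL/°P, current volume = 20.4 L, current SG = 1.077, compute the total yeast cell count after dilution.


V_w = V·((SG_c−1)/(SG_t−1)−1);  °P = 259 − 259/SG_t;  cells = rate·(V+V_w)·°P
V_w = 20.4·((1.077−1)/(1.058−1)−1) = 6.6828
V_final = 20.4 + 6.6828 = 27.0828
°P = 259 − 259/1.058 = 14.1985
cells = 0.81·27.0828·14.1985

311.4727 billion cells


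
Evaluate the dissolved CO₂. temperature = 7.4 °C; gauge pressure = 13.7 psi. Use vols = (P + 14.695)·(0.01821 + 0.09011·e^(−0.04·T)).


vols = (13.7 + 14.695)·(0.01821 + 0.09011·e^(−0.04·7.4))

2.4202 volumes


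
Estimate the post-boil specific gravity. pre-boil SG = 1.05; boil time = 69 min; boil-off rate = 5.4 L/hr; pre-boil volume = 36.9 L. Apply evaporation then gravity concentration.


V_post = V_pre − rate·(t/60);  SG_post = 1 + (SG_pre−1)·V_pre/V_post
V_post = 36.9 − 5.4·(69/60) = 30.6900
SG_post = 1 + (1.05 − 1)·36.9/30.6900

1.0601


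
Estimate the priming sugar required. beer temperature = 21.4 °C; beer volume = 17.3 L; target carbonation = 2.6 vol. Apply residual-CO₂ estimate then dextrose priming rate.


residual = 14.695·(0.01821 + 0.09011·e^(−0.04·T));  sugar = (target − residual)·4.0·V
residual = 14.695·(0.01821 + 0.09011·e^(−0.04·21.4)) = 0.8302
sugar = (2.6 − 0.8302)·4.0·17.3

122.4716 g


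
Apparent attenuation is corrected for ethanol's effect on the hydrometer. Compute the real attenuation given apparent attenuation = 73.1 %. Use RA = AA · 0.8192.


RA = 73.1 · 0.8192

59.8835 %


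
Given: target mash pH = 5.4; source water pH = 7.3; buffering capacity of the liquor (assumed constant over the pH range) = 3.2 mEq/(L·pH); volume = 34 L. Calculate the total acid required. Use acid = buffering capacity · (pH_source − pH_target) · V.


acid = 3.2 · (7.3 − 5.4) · 34

206.7200 mEq


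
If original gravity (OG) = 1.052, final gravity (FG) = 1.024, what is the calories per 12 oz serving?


ABW = (OG−FG)·131.25·0.79/FG;  °P = 259 − 259/SG (for OG→OE and FG→AE);  RE = 0.1808·OE + 0.8192·AE;  Cal = (6.9·ABW + 4·(RE−0.1))·FG·3.55
ABW = (1.052 − 1.024)·131.25·0.79/1.024 = 2.8352
OE = 259 − 259/1.052 = 12.8023 °P
AE = 259 − 259/1.024 = 6.0703 °P
RE = 0.1808·12.8023 + 0.8192·6.0703 = 7.2875 °P
Cal = (6.9·2.8352 + 4·(7.2875−0.1))·1.024·3.55

175.6264 kcal


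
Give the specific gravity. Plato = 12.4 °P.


SG = 259/(259 − P)
SG = 259/(259 − 12.4)

1.0503


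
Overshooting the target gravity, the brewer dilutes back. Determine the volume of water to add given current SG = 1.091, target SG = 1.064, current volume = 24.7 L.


V_water = V·((SG_curr − 1)/(SG_target − 1) − 1)
V_water = 24.7·((1.091 − 1)/(1.064 − 1) − 1)

10.4203 L


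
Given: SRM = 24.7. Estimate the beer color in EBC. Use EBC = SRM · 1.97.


EBC = 24.7 · 1.97

48.6590 EBC


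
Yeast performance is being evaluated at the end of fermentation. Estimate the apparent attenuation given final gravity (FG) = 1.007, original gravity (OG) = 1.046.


AA = (OG − FG)/(OG − 1) · 100
AA = (1.046 − 1.007)/(1.046 − 1) · 100

84.7826 %


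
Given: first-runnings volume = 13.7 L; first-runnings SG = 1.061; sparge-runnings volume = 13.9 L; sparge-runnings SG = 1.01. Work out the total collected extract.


total = Σ (SG_i − 1)·1000·V_i
first = (1.061 − 1)·1000·13.7 = 835.7000
sparge = (1.01 − 1)·1000·13.9 = 139.0000
total = 835.7000 + 139.0000

974.7000 gravity·L


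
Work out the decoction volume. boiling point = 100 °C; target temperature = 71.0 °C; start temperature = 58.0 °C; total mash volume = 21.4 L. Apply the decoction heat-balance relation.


V_dec = V_total·(T_target − T_start)/(T_boil − T_start)
V_dec = 21.4·(71.0 − 58.0)/(100 − 58.0)

6.6238 L


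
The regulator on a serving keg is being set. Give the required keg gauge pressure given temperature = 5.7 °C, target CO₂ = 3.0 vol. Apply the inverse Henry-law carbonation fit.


psi = vols/(0.01821 + 0.09011·e^(−0.04·T)) − 14.695
psi = 3.0/(0.01821 + 0.09011·e^(−0.04·5.7)) − 14.695

18.6573 psi


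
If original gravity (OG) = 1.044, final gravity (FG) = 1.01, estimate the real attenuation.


AA = (OG−FG)/(OG−1)·100;  RA = AA·0.8192
AA = (1.044 − 1.01)/(1.044 − 1)·100 = 77.2727
RA = 77.2727·0.8192

63.3018 %


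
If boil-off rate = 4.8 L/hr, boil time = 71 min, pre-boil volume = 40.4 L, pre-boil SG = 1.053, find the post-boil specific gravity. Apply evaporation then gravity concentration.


V_post = V_pre − rate·(t/60);  SG_post = 1 + (SG_pre−1)·V_pre/V_post
V_post = 40.4 − 4.8·(71/60) = 34.7200
SG_post = 1 + (1.053 − 1)·40.4/34.7200

1.0617


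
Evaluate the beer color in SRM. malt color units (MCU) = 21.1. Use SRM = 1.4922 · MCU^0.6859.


SRM = 1.4922 · 21.1^0.6859

12.0824 SRM


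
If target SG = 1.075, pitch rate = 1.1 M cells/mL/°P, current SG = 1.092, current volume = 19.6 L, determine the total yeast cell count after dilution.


V_w = V·((SG_c−1)/(SG_t−1)−1);  °P = 259 − 259/SG_t;  cells = rate·(V+V_w)·°P
V_w = 19.6·((1.092−1)/(1.075−1)−1) = 4.4427
V_final = 19.6 + 4.4427 = 24.0427
°P = 259 − 259/1.075 = 18.0698
cells = 1.1·24.0427·18.0698

477.8899 billion cells


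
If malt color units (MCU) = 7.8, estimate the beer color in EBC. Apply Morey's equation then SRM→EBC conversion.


SRM = 1.4922·MCU^0.6859;  EBC = SRM·1.97
SRM = 1.4922·7.8^0.6859 = 6.1054
EBC = 6.1054·1.97

12.0277 EBC


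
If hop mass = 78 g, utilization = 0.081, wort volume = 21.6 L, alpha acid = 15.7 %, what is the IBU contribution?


IBU = (α/100)·mass·U·1000 / V
IBU = (15.7/100)·78·0.081·1000 / 21.6

45.9225 IBU


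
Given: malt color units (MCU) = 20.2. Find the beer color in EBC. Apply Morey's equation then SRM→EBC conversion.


SRM = 1.4922·MCU^0.6859;  EBC = SRM·1.97
SRM = 1.4922·20.2^0.6859 = 11.7265
EBC = 11.7265·1.97

23.1012 EBC


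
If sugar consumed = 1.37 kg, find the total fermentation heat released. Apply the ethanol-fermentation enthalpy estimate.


Q = m_sugar · 590 kJ/kg
Q = 1.37 · 590

808.3000 kJ


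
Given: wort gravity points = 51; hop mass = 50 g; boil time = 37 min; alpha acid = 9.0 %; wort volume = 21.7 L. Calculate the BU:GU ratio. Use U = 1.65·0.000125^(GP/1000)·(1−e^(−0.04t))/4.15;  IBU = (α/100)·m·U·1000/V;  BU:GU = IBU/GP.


U = 1.65·0.000125^(51/1000)·(1−e^(−0.04·37))/4.15 = 0.1942
IBU = (9.0/100)·50·0.1942·1000/21.7 = 40.2673
BU:GU = 40.2673/51

0.7896


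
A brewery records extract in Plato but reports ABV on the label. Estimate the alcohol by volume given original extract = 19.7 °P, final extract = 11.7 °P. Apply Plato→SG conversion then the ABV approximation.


SG = 259/(259 − P);  ABV = (OG − FG)·131.25
OG = 259/(259 − 19.7) = 1.0823
FG = 259/(259 − 11.7) = 1.0473
ABV = (1.0823 − 1.0473)·131.25

4.5954 % ABV


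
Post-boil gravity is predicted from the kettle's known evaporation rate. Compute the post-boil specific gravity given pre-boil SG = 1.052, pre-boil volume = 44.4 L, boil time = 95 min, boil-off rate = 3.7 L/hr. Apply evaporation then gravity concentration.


V_post = V_pre − rate·(t/60);  SG_post = 1 + (SG_pre−1)·V_pre/V_post
V_post = 44.4 − 3.7·(95/60) = 38.5417
SG_post = 1 + (1.052 − 1)·44.4/38.5417

1.0599


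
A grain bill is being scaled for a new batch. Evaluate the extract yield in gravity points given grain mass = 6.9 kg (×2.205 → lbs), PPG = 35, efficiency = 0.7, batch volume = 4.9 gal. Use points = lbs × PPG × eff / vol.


lbs = 6.9 × 2.205 = 15.2145
points = 15.2145 × 35 × 0.7 / 4.9

76.0725 points


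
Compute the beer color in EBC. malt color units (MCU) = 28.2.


SRM = 1.4922·MCU^0.6859;  EBC = SRM·1.97
SRM = 1.4922·28.2^0.6859 = 14.7419
EBC = 14.7419·1.97

29.0415 EBC


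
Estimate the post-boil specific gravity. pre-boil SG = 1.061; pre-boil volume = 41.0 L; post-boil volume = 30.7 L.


SG_post = 1 + (SG_pre − 1)·V_pre/V_post
pts_pre = (1.061 − 1)·1000 = 61.0000
pts_post = 61.0000·41.0/30.7 = 81.4658
SG_post = 1 + 81.4658/1000

1.0815


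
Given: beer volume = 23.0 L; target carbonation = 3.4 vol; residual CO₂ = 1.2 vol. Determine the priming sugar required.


sugar = (target − residual)·4.0·V
sugar = (3.4 − 1.2)·4.0·23.0

202.4000 g


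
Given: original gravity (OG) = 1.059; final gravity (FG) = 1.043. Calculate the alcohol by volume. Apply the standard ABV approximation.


ABV = (OG − FG) · 131.25
ABV = (1.059 − 1.043) · 131.25

2.1000 % ABV


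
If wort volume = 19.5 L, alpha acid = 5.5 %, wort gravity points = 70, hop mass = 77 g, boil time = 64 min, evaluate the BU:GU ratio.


U = 1.65·0.000125^(GP/1000)·(1−e^(−0.04t))/4.15;  IBU = (α/100)·m·U·1000/V;  BU:GU = IBU/GP
U = 1.65·0.000125^(70/1000)·(1−e^(−0.04·64))/4.15 = 0.1956
IBU = (5.5/100)·77·0.1956·1000/19.5 = 42.4714
BU:GU = 42.4714/70

0.6067


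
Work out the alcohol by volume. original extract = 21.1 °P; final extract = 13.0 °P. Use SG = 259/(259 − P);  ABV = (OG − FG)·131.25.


OG = 259/(259 − 21.1) = 1.0887
FG = 259/(259 − 13.0) = 1.0528
ABV = (1.0887 − 1.0528)·131.25

4.7049 % ABV


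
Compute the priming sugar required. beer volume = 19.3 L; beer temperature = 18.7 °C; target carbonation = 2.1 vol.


residual = 14.695·(0.01821 + 0.09011·e^(−0.04·T));  sugar = (target − residual)·4.0·V
residual = 14.695·(0.01821 + 0.09011·e^(−0.04·18.7)) = 0.8943
sugar = (2.1 − 0.8943)·4.0·19.3

93.0769 g


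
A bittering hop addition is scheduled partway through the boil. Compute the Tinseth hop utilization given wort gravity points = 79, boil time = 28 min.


U = 1.65·0.000125^(GP/1000) · (1 − e^(−0.04·t))/4.15
bigness = 1.65·0.000125^(79/1000) = 0.8112
boil_factor = (1 − e^(−0.04·28))/4.15 = 0.1623
U = 0.8112 · 0.1623

0.1317


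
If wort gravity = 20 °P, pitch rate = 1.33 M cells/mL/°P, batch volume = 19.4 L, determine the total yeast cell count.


cells (billions) = rate · V_L · °P
cells = 1.33 · 19.4 · 20

516.0400 billion cells


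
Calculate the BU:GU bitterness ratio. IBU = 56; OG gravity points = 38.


BU:GU = IBU / OG_points
BU:GU = 56 / 38

1.4737


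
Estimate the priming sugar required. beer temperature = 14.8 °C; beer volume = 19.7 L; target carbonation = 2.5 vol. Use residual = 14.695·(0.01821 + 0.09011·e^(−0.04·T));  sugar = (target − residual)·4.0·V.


residual = 14.695·(0.01821 + 0.09011·e^(−0.04·14.8)) = 1.0002
sugar = (2.5 − 1.0002)·4.0·19.7

118.1881 g


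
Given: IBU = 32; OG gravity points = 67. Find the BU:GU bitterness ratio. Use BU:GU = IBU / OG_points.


BU:GU = 32 / 67

0.4776


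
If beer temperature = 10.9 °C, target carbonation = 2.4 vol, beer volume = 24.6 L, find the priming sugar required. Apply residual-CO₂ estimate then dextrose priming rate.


residual = 14.695·(0.01821 + 0.09011·e^(−0.04·T));  sugar = (target − residual)·4.0·V
residual = 14.695·(0.01821 + 0.09011·e^(−0.04·10.9)) = 1.1238
sugar = (2.4 − 1.1238)·4.0·24.6

125.5756 g


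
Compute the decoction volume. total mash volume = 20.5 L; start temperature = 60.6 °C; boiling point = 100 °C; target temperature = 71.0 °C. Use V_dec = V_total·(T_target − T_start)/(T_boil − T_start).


V_dec = 20.5·(71.0 − 60.6)/(100 − 60.6)

5.4112 L


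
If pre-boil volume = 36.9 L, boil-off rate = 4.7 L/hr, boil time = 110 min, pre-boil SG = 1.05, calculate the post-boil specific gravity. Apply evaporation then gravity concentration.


V_post = V_pre − rate·(t/60);  SG_post = 1 + (SG_pre−1)·V_pre/V_post
V_post = 36.9 − 4.7·(110/60) = 28.2833
SG_post = 1 + (1.05 − 1)·36.9/28.2833

1.0652


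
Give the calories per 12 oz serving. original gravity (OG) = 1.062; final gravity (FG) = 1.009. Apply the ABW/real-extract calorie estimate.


ABW = (OG−FG)·131.25·0.79/FG;  °P = 259 − 259/SG (for OG→OE and FG→AE);  RE = 0.1808·OE + 0.8192·AE;  Cal = (6.9·ABW + 4·(RE−0.1))·FG·3.55
ABW = (1.062 − 1.009)·131.25·0.79/1.009 = 5.4464
OE = 259 − 259/1.062 = 15.1205 °P
AE = 259 − 259/1.009 = 2.3102 °P
RE = 0.1808·15.1205 + 0.8192·2.3102 = 4.6263 °P
Cal = (6.9·5.4464 + 4·(4.6263−0.1))·1.009·3.55

199.4629 kcal


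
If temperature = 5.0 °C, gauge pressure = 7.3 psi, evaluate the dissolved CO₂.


vols = (P + 14.695)·(0.01821 + 0.09011·e^(−0.04·T))
vols = (7.3 + 14.695)·(0.01821 + 0.09011·e^(−0.04·5.0))

2.0232 volumes


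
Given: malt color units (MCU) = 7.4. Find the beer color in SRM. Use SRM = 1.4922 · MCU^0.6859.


SRM = 1.4922 · 7.4^0.6859

5.8889 SRM


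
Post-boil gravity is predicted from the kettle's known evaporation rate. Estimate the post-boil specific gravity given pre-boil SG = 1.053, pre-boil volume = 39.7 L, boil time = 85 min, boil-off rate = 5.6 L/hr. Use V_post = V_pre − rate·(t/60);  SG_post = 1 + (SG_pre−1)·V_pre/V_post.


V_post = 39.7 − 5.6·(85/60) = 31.7667
SG_post = 1 + (1.053 − 1)·39.7/31.7667

1.0662


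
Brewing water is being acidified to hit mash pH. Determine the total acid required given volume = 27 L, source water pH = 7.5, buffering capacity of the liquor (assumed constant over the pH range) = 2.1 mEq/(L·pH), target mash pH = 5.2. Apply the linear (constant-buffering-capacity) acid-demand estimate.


acid = buffering capacity · (pH_source − pH_target) · V
acid = 2.1 · (7.5 − 5.2) · 27

130.4100 mEq


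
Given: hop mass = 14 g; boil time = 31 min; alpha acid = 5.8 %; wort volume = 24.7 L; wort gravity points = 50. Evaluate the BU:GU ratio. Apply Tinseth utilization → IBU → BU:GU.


U = 1.65·0.000125^(GP/1000)·(1−e^(−0.04t))/4.15;  IBU = (α/100)·m·U·1000/V;  BU:GU = IBU/GP
U = 1.65·0.000125^(50/1000)·(1−e^(−0.04·31))/4.15 = 0.1803
IBU = (5.8/100)·14·0.1803·1000/24.7 = 5.9262
BU:GU = 5.9262/50

0.1185


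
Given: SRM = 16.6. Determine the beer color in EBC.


EBC = SRM · 1.97
EBC = 16.6 · 1.97

32.7020 EBC


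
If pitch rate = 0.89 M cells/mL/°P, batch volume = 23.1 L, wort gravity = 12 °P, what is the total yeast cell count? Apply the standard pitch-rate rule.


cells (billions) = rate · V_L · °P
cells = 0.89 · 23.1 · 12

246.7080 billion cells


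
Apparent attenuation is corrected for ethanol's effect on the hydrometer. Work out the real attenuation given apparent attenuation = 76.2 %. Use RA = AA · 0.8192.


RA = 76.2 · 0.8192

62.4230 %


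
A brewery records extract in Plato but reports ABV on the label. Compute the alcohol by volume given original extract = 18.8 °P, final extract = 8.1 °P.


SG = 259/(259 − P);  ABV = (OG − FG)·131.25
OG = 259/(259 − 18.8) = 1.0783
FG = 259/(259 − 8.1) = 1.0323
ABV = (1.0783 − 1.0323)·131.25

6.0354 % ABV


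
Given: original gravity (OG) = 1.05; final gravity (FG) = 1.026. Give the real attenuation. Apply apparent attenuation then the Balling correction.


AA = (OG−FG)/(OG−1)·100;  RA = AA·0.8192
AA = (1.05 − 1.026)/(1.05 − 1)·100 = 48.0000
RA = 48.0000·0.8192

39.3216 %


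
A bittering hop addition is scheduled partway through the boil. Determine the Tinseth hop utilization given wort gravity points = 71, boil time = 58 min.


U = 1.65·0.000125^(GP/1000) · (1 − e^(−0.04·t))/4.15
bigness = 1.65·0.000125^(71/1000) = 0.8717
boil_factor = (1 − e^(−0.04·58))/4.15 = 0.2173
U = 0.8717 · 0.2173

0.1894


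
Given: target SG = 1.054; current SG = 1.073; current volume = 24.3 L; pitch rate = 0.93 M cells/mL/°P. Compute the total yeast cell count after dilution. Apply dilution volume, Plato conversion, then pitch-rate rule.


V_w = V·((SG_c−1)/(SG_t−1)−1);  °P = 259 − 259/SG_t;  cells = rate·(V+V_w)·°P
V_w = 24.3·((1.073−1)/(1.054−1)−1) = 8.5500
V_final = 24.3 + 8.5500 = 32.8500
°P = 259 − 259/1.054 = 13.2694
cells = 0.93·32.8500·13.2694

405.3883 billion cells


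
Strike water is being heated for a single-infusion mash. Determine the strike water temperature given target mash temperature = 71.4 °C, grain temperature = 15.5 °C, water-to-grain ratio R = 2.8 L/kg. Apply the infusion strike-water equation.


T_strike = (0.41/R)·(T_mash − T_grain) + T_mash
T_strike = (0.41/2.8)·(71.4 − 15.5) + 71.4

79.5854 °C


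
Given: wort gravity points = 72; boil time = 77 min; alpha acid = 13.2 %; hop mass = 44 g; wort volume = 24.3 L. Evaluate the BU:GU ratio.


U = 1.65·0.000125^(GP/1000)·(1−e^(−0.04t))/4.15;  IBU = (α/100)·m·U·1000/V;  BU:GU = IBU/GP
U = 1.65·0.000125^(72/1000)·(1−e^(−0.04·77))/4.15 = 0.1986
IBU = (13.2/100)·44·0.1986·1000/24.3 = 47.4680
BU:GU = 47.4680/72

0.6593


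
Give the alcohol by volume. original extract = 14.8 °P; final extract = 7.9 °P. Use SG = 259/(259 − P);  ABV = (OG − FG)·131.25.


OG = 259/(259 − 14.8) = 1.0606
FG = 259/(259 − 7.9) = 1.0315
ABV = (1.0606 − 1.0315)·131.25

3.8252 % ABV


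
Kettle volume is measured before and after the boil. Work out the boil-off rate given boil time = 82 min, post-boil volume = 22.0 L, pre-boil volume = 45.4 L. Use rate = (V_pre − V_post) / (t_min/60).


rate = (45.4 − 22.0) / (82/60)

17.1220 L/hr


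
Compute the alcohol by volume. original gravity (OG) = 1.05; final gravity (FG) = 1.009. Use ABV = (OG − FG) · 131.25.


ABV = (1.05 − 1.009) · 131.25

5.3813 % ABV


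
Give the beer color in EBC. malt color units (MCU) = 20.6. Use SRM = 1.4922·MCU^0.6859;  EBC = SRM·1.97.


SRM = 1.4922·20.6^0.6859 = 11.8853
EBC = 11.8853·1.97

23.4140 EBC


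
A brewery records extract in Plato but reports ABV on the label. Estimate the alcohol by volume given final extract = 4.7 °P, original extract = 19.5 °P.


SG = 259/(259 − P);  ABV = (OG − FG)·131.25
OG = 259/(259 − 19.5) = 1.0814
FG = 259/(259 − 4.7) = 1.0185
ABV = (1.0814 − 1.0185)·131.25

8.2605 % ABV


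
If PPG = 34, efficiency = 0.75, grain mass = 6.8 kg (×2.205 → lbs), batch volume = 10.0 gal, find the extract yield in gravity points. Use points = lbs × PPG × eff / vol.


lbs = 6.8 × 2.205 = 14.9940
points = 14.9940 × 34 × 0.75 / 10.0

38.2347 points


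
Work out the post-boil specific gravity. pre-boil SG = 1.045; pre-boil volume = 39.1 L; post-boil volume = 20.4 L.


SG_post = 1 + (SG_pre − 1)·V_pre/V_post
pts_pre = (1.045 − 1)·1000 = 45.0000
pts_post = 45.0000·39.1/20.4 = 86.2500
SG_post = 1 + 86.2500/1000

1.0862


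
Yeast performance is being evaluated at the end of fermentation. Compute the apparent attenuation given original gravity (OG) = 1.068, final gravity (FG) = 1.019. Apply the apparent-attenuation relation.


AA = (OG − FG)/(OG − 1) · 100
AA = (1.068 − 1.019)/(1.068 − 1) · 100

72.0588 %


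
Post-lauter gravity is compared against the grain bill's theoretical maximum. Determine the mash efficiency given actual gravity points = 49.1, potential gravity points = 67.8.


efficiency = actual / potential × 100
efficiency = 49.1 / 67.8 × 100

72.4189 %
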